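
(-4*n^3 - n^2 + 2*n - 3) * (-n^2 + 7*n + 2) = 4*n^5 - 27*n^4 - 17*n^3 + 15*n^2 - 17*n - 6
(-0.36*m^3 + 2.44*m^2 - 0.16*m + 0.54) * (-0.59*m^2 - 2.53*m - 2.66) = 0.2124*m^5 - 0.5288*m^4 - 5.1212*m^3 - 6.4042*m^2 - 0.9406*m - 1.4364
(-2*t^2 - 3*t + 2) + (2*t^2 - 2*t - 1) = 1 - 5*t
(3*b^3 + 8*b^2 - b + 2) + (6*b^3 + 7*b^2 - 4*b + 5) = 9*b^3 + 15*b^2 - 5*b + 7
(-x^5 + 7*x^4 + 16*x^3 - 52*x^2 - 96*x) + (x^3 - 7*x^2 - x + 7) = -x^5 + 7*x^4 + 17*x^3 - 59*x^2 - 97*x + 7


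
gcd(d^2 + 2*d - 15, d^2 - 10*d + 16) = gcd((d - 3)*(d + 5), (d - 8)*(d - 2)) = 1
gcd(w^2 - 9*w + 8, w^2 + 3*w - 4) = w - 1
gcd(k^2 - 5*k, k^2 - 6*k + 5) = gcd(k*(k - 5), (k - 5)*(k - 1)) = k - 5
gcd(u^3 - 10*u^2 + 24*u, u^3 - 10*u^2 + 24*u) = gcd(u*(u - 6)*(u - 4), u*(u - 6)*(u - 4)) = u^3 - 10*u^2 + 24*u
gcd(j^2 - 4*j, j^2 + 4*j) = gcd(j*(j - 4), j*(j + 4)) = j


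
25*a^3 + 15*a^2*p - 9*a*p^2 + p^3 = (-5*a + p)^2*(a + p)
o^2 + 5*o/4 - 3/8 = (o - 1/4)*(o + 3/2)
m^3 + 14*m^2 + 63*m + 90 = (m + 3)*(m + 5)*(m + 6)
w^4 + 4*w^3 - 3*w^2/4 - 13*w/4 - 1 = (w - 1)*(w + 1/2)^2*(w + 4)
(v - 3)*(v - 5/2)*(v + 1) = v^3 - 9*v^2/2 + 2*v + 15/2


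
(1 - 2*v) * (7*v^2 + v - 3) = -14*v^3 + 5*v^2 + 7*v - 3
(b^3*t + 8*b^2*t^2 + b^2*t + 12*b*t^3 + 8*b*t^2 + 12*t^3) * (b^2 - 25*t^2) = b^5*t + 8*b^4*t^2 + b^4*t - 13*b^3*t^3 + 8*b^3*t^2 - 200*b^2*t^4 - 13*b^2*t^3 - 300*b*t^5 - 200*b*t^4 - 300*t^5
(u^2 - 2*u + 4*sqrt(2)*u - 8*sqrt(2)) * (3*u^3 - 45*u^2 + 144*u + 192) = 3*u^5 - 51*u^4 + 12*sqrt(2)*u^4 - 204*sqrt(2)*u^3 + 234*u^3 - 96*u^2 + 936*sqrt(2)*u^2 - 384*sqrt(2)*u - 384*u - 1536*sqrt(2)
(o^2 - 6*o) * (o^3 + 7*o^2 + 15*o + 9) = o^5 + o^4 - 27*o^3 - 81*o^2 - 54*o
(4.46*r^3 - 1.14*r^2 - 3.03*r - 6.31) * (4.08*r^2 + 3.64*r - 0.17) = 18.1968*r^5 + 11.5832*r^4 - 17.2702*r^3 - 36.5802*r^2 - 22.4533*r + 1.0727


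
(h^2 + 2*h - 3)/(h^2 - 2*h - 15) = (h - 1)/(h - 5)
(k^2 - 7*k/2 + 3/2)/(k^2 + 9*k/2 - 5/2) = (k - 3)/(k + 5)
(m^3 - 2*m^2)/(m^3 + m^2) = (m - 2)/(m + 1)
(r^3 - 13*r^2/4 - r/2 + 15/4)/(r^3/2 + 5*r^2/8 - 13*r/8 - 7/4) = 2*(4*r^2 - 17*r + 15)/(4*r^2 + r - 14)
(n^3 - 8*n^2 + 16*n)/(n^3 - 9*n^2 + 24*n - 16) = n/(n - 1)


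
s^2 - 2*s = s*(s - 2)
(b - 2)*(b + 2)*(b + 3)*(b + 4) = b^4 + 7*b^3 + 8*b^2 - 28*b - 48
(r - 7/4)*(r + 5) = r^2 + 13*r/4 - 35/4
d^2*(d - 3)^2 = d^4 - 6*d^3 + 9*d^2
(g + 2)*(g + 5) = g^2 + 7*g + 10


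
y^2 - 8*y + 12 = (y - 6)*(y - 2)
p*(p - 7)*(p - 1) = p^3 - 8*p^2 + 7*p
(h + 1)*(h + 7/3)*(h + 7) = h^3 + 31*h^2/3 + 77*h/3 + 49/3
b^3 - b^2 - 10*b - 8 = (b - 4)*(b + 1)*(b + 2)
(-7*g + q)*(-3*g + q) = 21*g^2 - 10*g*q + q^2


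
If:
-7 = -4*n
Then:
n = 7/4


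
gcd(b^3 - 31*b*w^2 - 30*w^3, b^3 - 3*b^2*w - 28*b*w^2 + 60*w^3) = -b^2 + b*w + 30*w^2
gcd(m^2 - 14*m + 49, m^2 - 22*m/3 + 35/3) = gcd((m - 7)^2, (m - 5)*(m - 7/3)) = 1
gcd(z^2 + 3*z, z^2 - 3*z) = z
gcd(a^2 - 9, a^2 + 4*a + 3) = a + 3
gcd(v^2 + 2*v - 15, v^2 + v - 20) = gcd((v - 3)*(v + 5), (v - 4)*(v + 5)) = v + 5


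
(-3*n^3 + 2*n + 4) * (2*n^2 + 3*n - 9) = -6*n^5 - 9*n^4 + 31*n^3 + 14*n^2 - 6*n - 36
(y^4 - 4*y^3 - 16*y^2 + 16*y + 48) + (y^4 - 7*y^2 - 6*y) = 2*y^4 - 4*y^3 - 23*y^2 + 10*y + 48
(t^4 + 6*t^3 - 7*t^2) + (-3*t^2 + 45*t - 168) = t^4 + 6*t^3 - 10*t^2 + 45*t - 168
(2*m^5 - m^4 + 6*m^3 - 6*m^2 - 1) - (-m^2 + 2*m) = 2*m^5 - m^4 + 6*m^3 - 5*m^2 - 2*m - 1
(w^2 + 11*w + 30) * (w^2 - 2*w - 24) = w^4 + 9*w^3 - 16*w^2 - 324*w - 720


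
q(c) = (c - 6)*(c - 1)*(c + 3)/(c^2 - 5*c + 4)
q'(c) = (5 - 2*c)*(c - 6)*(c - 1)*(c + 3)/(c^2 - 5*c + 4)^2 + (c - 6)*(c - 1)/(c^2 - 5*c + 4) + (c - 6)*(c + 3)/(c^2 - 5*c + 4) + (c - 1)*(c + 3)/(c^2 - 5*c + 4) = (c^2 - 8*c + 30)/(c^2 - 8*c + 16)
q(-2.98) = 0.03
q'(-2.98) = 1.29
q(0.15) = 4.79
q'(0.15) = 1.94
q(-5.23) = -2.71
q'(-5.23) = 1.16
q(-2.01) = 1.32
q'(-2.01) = 1.39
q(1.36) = 7.66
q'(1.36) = 3.01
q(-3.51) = -0.65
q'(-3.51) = 1.25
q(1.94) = 9.74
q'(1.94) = 4.30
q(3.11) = 19.84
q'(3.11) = 18.67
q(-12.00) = -10.12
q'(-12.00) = 1.05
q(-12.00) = -10.12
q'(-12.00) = 1.05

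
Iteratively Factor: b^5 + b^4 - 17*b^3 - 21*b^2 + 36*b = (b + 3)*(b^4 - 2*b^3 - 11*b^2 + 12*b) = (b - 4)*(b + 3)*(b^3 + 2*b^2 - 3*b) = (b - 4)*(b + 3)^2*(b^2 - b) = (b - 4)*(b - 1)*(b + 3)^2*(b)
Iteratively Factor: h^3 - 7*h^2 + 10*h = (h)*(h^2 - 7*h + 10) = h*(h - 2)*(h - 5)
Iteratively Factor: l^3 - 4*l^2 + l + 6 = (l - 2)*(l^2 - 2*l - 3) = (l - 3)*(l - 2)*(l + 1)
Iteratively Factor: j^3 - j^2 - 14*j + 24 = (j - 2)*(j^2 + j - 12) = (j - 3)*(j - 2)*(j + 4)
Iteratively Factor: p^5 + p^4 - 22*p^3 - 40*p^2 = (p)*(p^4 + p^3 - 22*p^2 - 40*p) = p*(p + 4)*(p^3 - 3*p^2 - 10*p) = p*(p - 5)*(p + 4)*(p^2 + 2*p) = p^2*(p - 5)*(p + 4)*(p + 2)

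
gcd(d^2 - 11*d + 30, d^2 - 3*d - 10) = d - 5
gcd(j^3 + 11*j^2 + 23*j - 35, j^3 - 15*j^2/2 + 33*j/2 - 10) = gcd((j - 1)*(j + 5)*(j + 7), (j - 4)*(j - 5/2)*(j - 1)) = j - 1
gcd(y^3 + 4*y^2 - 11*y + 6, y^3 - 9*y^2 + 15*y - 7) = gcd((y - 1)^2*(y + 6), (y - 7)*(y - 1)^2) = y^2 - 2*y + 1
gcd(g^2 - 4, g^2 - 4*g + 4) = g - 2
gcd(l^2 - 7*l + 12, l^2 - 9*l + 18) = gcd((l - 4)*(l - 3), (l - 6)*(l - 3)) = l - 3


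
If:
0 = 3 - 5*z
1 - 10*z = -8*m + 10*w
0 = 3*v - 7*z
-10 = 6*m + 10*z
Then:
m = -8/3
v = 7/5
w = -79/30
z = 3/5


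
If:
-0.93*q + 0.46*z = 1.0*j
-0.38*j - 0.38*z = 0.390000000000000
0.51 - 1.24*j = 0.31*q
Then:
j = 0.89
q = -1.90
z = -1.91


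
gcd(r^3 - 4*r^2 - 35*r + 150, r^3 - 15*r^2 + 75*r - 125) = r^2 - 10*r + 25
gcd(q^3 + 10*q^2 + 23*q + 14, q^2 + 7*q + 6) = q + 1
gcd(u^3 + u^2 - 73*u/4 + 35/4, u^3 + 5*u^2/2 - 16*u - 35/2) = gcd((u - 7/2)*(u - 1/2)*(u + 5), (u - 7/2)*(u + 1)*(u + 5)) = u^2 + 3*u/2 - 35/2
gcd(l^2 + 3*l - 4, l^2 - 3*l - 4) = 1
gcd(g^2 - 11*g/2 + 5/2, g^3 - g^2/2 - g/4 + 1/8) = g - 1/2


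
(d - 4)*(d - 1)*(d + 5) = d^3 - 21*d + 20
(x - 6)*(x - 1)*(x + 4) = x^3 - 3*x^2 - 22*x + 24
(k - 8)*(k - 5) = k^2 - 13*k + 40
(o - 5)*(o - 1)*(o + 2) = o^3 - 4*o^2 - 7*o + 10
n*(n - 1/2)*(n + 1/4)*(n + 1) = n^4 + 3*n^3/4 - 3*n^2/8 - n/8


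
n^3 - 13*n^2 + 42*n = n*(n - 7)*(n - 6)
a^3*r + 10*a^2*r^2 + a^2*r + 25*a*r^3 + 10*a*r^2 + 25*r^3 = (a + 5*r)^2*(a*r + r)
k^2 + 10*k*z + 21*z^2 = (k + 3*z)*(k + 7*z)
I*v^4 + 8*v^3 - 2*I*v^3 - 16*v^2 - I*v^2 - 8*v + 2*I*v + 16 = (v - 2)*(v + 1)*(v - 8*I)*(I*v - I)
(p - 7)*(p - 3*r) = p^2 - 3*p*r - 7*p + 21*r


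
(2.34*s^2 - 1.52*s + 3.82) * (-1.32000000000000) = -3.0888*s^2 + 2.0064*s - 5.0424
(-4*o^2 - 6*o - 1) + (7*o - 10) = -4*o^2 + o - 11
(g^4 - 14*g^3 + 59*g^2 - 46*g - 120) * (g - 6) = g^5 - 20*g^4 + 143*g^3 - 400*g^2 + 156*g + 720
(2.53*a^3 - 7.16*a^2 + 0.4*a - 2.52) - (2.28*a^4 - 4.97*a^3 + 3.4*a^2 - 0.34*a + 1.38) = -2.28*a^4 + 7.5*a^3 - 10.56*a^2 + 0.74*a - 3.9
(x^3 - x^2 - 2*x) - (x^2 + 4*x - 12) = x^3 - 2*x^2 - 6*x + 12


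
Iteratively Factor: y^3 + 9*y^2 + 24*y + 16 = (y + 4)*(y^2 + 5*y + 4) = (y + 1)*(y + 4)*(y + 4)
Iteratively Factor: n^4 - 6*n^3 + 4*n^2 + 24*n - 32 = (n - 4)*(n^3 - 2*n^2 - 4*n + 8) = (n - 4)*(n - 2)*(n^2 - 4) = (n - 4)*(n - 2)^2*(n + 2)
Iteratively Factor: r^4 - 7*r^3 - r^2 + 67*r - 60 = (r + 3)*(r^3 - 10*r^2 + 29*r - 20) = (r - 5)*(r + 3)*(r^2 - 5*r + 4) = (r - 5)*(r - 4)*(r + 3)*(r - 1)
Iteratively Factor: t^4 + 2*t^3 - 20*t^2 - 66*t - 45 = (t - 5)*(t^3 + 7*t^2 + 15*t + 9) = (t - 5)*(t + 3)*(t^2 + 4*t + 3) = (t - 5)*(t + 3)^2*(t + 1)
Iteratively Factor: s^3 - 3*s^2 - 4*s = (s - 4)*(s^2 + s) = (s - 4)*(s + 1)*(s)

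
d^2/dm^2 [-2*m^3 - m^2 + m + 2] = -12*m - 2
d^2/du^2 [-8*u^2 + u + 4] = -16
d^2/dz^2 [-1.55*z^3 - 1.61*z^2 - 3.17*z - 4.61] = -9.3*z - 3.22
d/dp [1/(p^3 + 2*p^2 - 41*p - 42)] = (-3*p^2 - 4*p + 41)/(p^3 + 2*p^2 - 41*p - 42)^2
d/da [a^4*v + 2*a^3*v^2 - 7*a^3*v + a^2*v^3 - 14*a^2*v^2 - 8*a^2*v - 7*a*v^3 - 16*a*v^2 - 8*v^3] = v*(4*a^3 + 6*a^2*v - 21*a^2 + 2*a*v^2 - 28*a*v - 16*a - 7*v^2 - 16*v)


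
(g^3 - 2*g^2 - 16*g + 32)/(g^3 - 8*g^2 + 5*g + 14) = (g^2 - 16)/(g^2 - 6*g - 7)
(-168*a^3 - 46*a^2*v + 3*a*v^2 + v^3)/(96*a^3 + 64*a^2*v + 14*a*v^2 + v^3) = (-7*a + v)/(4*a + v)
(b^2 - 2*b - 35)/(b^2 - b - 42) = (b + 5)/(b + 6)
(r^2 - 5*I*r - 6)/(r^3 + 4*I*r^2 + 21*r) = (r - 2*I)/(r*(r + 7*I))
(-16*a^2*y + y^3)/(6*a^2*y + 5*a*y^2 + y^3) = (-16*a^2 + y^2)/(6*a^2 + 5*a*y + y^2)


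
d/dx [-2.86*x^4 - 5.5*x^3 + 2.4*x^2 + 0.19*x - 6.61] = -11.44*x^3 - 16.5*x^2 + 4.8*x + 0.19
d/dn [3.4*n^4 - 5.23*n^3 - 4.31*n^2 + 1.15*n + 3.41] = 13.6*n^3 - 15.69*n^2 - 8.62*n + 1.15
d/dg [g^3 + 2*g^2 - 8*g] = 3*g^2 + 4*g - 8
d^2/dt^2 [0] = 0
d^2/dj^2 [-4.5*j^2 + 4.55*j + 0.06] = -9.00000000000000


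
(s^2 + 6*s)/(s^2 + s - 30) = s/(s - 5)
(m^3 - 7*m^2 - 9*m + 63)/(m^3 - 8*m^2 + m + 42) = (m + 3)/(m + 2)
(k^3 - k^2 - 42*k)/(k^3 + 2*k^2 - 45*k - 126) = k/(k + 3)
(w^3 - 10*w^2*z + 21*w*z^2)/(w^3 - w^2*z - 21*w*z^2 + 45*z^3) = w*(-w + 7*z)/(-w^2 - 2*w*z + 15*z^2)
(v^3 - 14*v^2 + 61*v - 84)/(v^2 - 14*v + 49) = (v^2 - 7*v + 12)/(v - 7)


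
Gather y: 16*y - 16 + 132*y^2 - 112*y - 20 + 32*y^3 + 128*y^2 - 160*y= 32*y^3 + 260*y^2 - 256*y - 36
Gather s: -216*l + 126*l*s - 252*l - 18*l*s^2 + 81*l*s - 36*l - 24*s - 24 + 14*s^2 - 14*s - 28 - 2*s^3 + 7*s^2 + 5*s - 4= -504*l - 2*s^3 + s^2*(21 - 18*l) + s*(207*l - 33) - 56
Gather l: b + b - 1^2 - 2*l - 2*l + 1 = 2*b - 4*l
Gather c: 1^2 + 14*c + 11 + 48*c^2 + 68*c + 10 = 48*c^2 + 82*c + 22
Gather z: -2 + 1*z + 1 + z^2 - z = z^2 - 1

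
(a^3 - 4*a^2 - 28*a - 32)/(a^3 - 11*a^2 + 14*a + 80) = (a + 2)/(a - 5)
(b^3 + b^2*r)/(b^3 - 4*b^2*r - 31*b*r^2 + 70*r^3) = b^2*(b + r)/(b^3 - 4*b^2*r - 31*b*r^2 + 70*r^3)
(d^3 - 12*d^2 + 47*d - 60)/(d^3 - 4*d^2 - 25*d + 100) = (d - 3)/(d + 5)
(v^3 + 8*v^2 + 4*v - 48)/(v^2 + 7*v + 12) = (v^2 + 4*v - 12)/(v + 3)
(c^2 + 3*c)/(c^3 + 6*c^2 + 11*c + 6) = c/(c^2 + 3*c + 2)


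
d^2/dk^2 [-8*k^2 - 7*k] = -16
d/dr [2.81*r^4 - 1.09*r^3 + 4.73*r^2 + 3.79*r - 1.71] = 11.24*r^3 - 3.27*r^2 + 9.46*r + 3.79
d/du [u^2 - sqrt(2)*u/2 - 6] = 2*u - sqrt(2)/2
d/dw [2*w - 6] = 2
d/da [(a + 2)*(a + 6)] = 2*a + 8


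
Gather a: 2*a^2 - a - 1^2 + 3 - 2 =2*a^2 - a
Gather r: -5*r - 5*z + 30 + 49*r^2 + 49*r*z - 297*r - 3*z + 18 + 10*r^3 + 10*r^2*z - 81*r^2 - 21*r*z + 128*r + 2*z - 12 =10*r^3 + r^2*(10*z - 32) + r*(28*z - 174) - 6*z + 36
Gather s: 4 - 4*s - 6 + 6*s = 2*s - 2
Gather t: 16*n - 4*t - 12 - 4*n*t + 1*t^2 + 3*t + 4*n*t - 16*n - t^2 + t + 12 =0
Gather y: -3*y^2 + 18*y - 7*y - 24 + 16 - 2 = -3*y^2 + 11*y - 10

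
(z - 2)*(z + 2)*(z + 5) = z^3 + 5*z^2 - 4*z - 20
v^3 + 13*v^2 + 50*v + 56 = (v + 2)*(v + 4)*(v + 7)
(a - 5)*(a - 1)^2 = a^3 - 7*a^2 + 11*a - 5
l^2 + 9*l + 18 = (l + 3)*(l + 6)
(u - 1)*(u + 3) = u^2 + 2*u - 3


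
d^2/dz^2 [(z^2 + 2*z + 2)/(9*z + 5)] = 194/(729*z^3 + 1215*z^2 + 675*z + 125)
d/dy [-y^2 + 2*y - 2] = 2 - 2*y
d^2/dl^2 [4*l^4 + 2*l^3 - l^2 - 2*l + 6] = 48*l^2 + 12*l - 2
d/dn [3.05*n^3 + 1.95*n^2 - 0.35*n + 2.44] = 9.15*n^2 + 3.9*n - 0.35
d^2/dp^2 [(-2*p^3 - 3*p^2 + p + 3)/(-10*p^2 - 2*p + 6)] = 4*(-2*p^3 - 27*p^2 - 9*p - 6)/(125*p^6 + 75*p^5 - 210*p^4 - 89*p^3 + 126*p^2 + 27*p - 27)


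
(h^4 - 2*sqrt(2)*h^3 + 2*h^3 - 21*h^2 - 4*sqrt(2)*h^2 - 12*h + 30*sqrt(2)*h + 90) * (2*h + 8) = 2*h^5 - 4*sqrt(2)*h^4 + 12*h^4 - 24*sqrt(2)*h^3 - 26*h^3 - 192*h^2 + 28*sqrt(2)*h^2 + 84*h + 240*sqrt(2)*h + 720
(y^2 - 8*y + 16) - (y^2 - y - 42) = 58 - 7*y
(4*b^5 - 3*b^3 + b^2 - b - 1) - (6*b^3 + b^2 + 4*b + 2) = 4*b^5 - 9*b^3 - 5*b - 3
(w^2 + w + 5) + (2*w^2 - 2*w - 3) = 3*w^2 - w + 2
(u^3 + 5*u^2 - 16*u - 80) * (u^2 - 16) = u^5 + 5*u^4 - 32*u^3 - 160*u^2 + 256*u + 1280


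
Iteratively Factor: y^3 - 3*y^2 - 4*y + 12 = (y + 2)*(y^2 - 5*y + 6) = (y - 3)*(y + 2)*(y - 2)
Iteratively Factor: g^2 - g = (g - 1)*(g)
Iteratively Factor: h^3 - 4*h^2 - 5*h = (h)*(h^2 - 4*h - 5) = h*(h - 5)*(h + 1)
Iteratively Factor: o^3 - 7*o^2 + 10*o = (o)*(o^2 - 7*o + 10) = o*(o - 5)*(o - 2)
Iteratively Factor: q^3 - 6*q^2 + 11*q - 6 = (q - 3)*(q^2 - 3*q + 2) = (q - 3)*(q - 1)*(q - 2)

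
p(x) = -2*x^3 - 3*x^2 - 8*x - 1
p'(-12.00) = -800.00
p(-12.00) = 3119.00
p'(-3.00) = -44.00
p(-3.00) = 50.00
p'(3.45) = -100.12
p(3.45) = -146.43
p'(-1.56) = -13.24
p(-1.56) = 11.77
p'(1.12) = -22.25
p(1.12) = -16.53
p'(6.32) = -285.57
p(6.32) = -676.26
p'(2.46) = -59.07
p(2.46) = -68.61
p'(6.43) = -294.65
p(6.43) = -708.17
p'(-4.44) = -99.64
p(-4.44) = 150.44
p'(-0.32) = -6.69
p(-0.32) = 1.32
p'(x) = -6*x^2 - 6*x - 8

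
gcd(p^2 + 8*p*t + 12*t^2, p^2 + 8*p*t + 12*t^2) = p^2 + 8*p*t + 12*t^2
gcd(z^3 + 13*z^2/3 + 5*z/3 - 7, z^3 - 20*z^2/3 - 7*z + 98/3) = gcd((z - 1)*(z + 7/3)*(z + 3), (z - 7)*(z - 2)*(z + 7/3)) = z + 7/3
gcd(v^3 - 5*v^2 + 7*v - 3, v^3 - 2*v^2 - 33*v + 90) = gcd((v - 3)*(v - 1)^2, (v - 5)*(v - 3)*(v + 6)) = v - 3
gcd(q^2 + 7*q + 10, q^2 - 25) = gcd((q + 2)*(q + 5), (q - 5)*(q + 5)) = q + 5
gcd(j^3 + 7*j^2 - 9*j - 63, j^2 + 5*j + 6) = j + 3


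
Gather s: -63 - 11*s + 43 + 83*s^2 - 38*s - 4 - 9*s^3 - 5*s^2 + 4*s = -9*s^3 + 78*s^2 - 45*s - 24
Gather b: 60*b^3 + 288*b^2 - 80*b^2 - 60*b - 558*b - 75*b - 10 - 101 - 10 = 60*b^3 + 208*b^2 - 693*b - 121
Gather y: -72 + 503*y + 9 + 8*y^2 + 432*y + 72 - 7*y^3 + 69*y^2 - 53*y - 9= -7*y^3 + 77*y^2 + 882*y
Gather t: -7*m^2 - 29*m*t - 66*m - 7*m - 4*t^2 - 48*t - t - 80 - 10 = -7*m^2 - 73*m - 4*t^2 + t*(-29*m - 49) - 90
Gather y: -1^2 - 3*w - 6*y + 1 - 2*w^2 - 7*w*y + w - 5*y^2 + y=-2*w^2 - 2*w - 5*y^2 + y*(-7*w - 5)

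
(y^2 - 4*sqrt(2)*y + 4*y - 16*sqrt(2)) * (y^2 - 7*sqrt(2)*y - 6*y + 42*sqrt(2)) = y^4 - 11*sqrt(2)*y^3 - 2*y^3 + 22*sqrt(2)*y^2 + 32*y^2 - 112*y + 264*sqrt(2)*y - 1344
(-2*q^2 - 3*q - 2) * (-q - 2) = 2*q^3 + 7*q^2 + 8*q + 4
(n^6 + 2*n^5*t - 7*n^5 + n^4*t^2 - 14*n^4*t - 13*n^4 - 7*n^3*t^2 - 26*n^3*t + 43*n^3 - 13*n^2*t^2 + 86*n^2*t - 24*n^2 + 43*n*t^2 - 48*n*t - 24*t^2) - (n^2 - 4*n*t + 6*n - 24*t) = n^6 + 2*n^5*t - 7*n^5 + n^4*t^2 - 14*n^4*t - 13*n^4 - 7*n^3*t^2 - 26*n^3*t + 43*n^3 - 13*n^2*t^2 + 86*n^2*t - 25*n^2 + 43*n*t^2 - 44*n*t - 6*n - 24*t^2 + 24*t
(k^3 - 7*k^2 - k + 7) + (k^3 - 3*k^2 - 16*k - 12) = 2*k^3 - 10*k^2 - 17*k - 5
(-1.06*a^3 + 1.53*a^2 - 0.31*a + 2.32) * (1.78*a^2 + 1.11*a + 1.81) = -1.8868*a^5 + 1.5468*a^4 - 0.7721*a^3 + 6.5548*a^2 + 2.0141*a + 4.1992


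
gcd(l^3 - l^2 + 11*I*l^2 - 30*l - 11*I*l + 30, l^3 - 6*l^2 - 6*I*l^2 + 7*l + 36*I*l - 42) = 1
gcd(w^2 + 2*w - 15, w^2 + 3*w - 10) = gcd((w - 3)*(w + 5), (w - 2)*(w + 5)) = w + 5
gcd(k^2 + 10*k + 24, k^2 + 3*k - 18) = k + 6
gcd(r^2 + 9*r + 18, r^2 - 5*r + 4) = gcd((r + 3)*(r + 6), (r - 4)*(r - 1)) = 1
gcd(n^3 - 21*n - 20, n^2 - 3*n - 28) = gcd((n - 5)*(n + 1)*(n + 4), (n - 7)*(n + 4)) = n + 4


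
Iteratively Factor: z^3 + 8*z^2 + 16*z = (z + 4)*(z^2 + 4*z) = z*(z + 4)*(z + 4)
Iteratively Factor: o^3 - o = (o + 1)*(o^2 - o) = o*(o + 1)*(o - 1)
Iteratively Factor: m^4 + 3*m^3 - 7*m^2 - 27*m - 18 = (m + 2)*(m^3 + m^2 - 9*m - 9) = (m - 3)*(m + 2)*(m^2 + 4*m + 3) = (m - 3)*(m + 2)*(m + 3)*(m + 1)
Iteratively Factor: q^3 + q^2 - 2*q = (q - 1)*(q^2 + 2*q) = (q - 1)*(q + 2)*(q)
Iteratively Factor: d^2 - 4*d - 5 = (d + 1)*(d - 5)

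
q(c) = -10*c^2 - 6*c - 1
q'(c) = -20*c - 6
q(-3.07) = -76.83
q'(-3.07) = 55.40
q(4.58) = -238.24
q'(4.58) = -97.60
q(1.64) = -37.74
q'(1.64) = -38.80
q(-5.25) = -245.12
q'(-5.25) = 99.00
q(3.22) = -124.00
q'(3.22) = -70.40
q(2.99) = -108.34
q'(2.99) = -65.80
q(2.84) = -98.70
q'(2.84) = -62.80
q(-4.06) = -141.48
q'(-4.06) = 75.20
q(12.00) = -1513.00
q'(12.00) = -246.00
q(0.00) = -1.00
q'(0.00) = -6.00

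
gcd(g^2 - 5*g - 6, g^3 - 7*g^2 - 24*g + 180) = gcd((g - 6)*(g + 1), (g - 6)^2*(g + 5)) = g - 6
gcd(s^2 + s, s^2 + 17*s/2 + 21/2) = 1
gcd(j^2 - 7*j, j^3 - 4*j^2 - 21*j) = j^2 - 7*j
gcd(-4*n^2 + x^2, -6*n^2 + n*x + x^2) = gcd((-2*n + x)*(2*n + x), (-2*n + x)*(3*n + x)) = -2*n + x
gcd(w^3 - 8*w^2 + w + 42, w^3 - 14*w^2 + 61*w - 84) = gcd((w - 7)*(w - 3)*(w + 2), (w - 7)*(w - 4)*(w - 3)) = w^2 - 10*w + 21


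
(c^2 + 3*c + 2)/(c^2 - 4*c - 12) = (c + 1)/(c - 6)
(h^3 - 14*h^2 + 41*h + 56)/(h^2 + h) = h - 15 + 56/h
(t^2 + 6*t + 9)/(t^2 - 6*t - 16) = (t^2 + 6*t + 9)/(t^2 - 6*t - 16)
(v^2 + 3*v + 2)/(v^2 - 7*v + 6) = (v^2 + 3*v + 2)/(v^2 - 7*v + 6)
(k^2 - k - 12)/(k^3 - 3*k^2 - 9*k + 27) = (k - 4)/(k^2 - 6*k + 9)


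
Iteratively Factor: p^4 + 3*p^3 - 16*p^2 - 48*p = (p)*(p^3 + 3*p^2 - 16*p - 48) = p*(p - 4)*(p^2 + 7*p + 12) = p*(p - 4)*(p + 3)*(p + 4)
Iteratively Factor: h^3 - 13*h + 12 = (h + 4)*(h^2 - 4*h + 3) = (h - 3)*(h + 4)*(h - 1)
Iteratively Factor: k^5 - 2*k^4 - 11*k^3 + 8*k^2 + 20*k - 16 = (k - 4)*(k^4 + 2*k^3 - 3*k^2 - 4*k + 4) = (k - 4)*(k - 1)*(k^3 + 3*k^2 - 4) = (k - 4)*(k - 1)^2*(k^2 + 4*k + 4) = (k - 4)*(k - 1)^2*(k + 2)*(k + 2)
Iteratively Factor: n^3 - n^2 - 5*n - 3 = (n + 1)*(n^2 - 2*n - 3) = (n - 3)*(n + 1)*(n + 1)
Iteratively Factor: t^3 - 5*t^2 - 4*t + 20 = (t - 5)*(t^2 - 4) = (t - 5)*(t - 2)*(t + 2)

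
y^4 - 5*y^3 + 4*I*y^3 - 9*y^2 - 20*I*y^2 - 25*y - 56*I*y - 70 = (y - 7)*(y + 2)*(y - I)*(y + 5*I)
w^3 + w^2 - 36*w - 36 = (w - 6)*(w + 1)*(w + 6)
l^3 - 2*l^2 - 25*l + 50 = (l - 5)*(l - 2)*(l + 5)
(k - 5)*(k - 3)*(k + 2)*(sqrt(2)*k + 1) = sqrt(2)*k^4 - 6*sqrt(2)*k^3 + k^3 - 6*k^2 - sqrt(2)*k^2 - k + 30*sqrt(2)*k + 30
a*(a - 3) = a^2 - 3*a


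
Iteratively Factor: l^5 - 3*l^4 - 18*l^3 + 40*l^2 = (l - 2)*(l^4 - l^3 - 20*l^2) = (l - 2)*(l + 4)*(l^3 - 5*l^2) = (l - 5)*(l - 2)*(l + 4)*(l^2) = l*(l - 5)*(l - 2)*(l + 4)*(l)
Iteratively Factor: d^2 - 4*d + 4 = (d - 2)*(d - 2)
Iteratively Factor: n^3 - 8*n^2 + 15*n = (n)*(n^2 - 8*n + 15) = n*(n - 5)*(n - 3)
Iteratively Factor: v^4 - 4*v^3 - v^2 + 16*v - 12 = (v - 3)*(v^3 - v^2 - 4*v + 4) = (v - 3)*(v + 2)*(v^2 - 3*v + 2) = (v - 3)*(v - 2)*(v + 2)*(v - 1)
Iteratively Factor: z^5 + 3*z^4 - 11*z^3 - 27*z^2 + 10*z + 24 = (z - 1)*(z^4 + 4*z^3 - 7*z^2 - 34*z - 24) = (z - 1)*(z + 4)*(z^3 - 7*z - 6) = (z - 1)*(z + 1)*(z + 4)*(z^2 - z - 6) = (z - 3)*(z - 1)*(z + 1)*(z + 4)*(z + 2)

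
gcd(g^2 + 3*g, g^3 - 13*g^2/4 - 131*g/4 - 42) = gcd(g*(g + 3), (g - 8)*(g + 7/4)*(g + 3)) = g + 3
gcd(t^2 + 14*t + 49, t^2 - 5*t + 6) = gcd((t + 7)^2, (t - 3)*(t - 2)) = 1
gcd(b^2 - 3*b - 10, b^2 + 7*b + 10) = b + 2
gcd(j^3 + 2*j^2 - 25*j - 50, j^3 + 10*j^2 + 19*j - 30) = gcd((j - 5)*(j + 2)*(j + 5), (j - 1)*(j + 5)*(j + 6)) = j + 5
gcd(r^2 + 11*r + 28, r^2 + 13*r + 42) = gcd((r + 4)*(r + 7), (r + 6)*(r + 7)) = r + 7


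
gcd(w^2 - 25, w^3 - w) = 1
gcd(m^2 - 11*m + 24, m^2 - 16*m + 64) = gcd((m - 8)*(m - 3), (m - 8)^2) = m - 8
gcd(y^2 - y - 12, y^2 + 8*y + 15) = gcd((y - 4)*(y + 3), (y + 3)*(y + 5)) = y + 3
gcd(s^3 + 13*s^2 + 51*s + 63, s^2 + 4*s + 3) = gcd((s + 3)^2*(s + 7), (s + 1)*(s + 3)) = s + 3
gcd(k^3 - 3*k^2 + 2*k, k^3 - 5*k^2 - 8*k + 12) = k - 1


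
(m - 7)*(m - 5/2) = m^2 - 19*m/2 + 35/2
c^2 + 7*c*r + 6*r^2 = (c + r)*(c + 6*r)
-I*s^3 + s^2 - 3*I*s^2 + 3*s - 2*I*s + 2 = (s + 2)*(s + I)*(-I*s - I)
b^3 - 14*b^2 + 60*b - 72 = (b - 6)^2*(b - 2)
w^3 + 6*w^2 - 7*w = w*(w - 1)*(w + 7)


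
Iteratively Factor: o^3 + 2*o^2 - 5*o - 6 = (o - 2)*(o^2 + 4*o + 3) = (o - 2)*(o + 1)*(o + 3)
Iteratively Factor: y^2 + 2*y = (y + 2)*(y)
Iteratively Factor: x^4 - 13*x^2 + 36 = (x - 2)*(x^3 + 2*x^2 - 9*x - 18) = (x - 2)*(x + 2)*(x^2 - 9) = (x - 2)*(x + 2)*(x + 3)*(x - 3)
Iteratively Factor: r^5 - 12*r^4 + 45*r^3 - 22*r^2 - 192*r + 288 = (r - 3)*(r^4 - 9*r^3 + 18*r^2 + 32*r - 96) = (r - 3)^2*(r^3 - 6*r^2 + 32) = (r - 3)^2*(r + 2)*(r^2 - 8*r + 16) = (r - 4)*(r - 3)^2*(r + 2)*(r - 4)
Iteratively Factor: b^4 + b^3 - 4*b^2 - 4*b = (b + 1)*(b^3 - 4*b) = (b - 2)*(b + 1)*(b^2 + 2*b) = b*(b - 2)*(b + 1)*(b + 2)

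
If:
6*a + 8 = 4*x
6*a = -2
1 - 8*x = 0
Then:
No Solution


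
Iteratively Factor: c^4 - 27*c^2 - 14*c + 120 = (c - 2)*(c^3 + 2*c^2 - 23*c - 60) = (c - 2)*(c + 4)*(c^2 - 2*c - 15) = (c - 2)*(c + 3)*(c + 4)*(c - 5)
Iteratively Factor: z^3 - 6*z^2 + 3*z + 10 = (z - 2)*(z^2 - 4*z - 5) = (z - 5)*(z - 2)*(z + 1)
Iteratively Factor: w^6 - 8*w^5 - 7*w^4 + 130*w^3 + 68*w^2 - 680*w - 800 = (w + 2)*(w^5 - 10*w^4 + 13*w^3 + 104*w^2 - 140*w - 400) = (w + 2)^2*(w^4 - 12*w^3 + 37*w^2 + 30*w - 200) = (w + 2)^3*(w^3 - 14*w^2 + 65*w - 100) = (w - 4)*(w + 2)^3*(w^2 - 10*w + 25) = (w - 5)*(w - 4)*(w + 2)^3*(w - 5)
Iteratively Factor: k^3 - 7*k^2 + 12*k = (k)*(k^2 - 7*k + 12) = k*(k - 4)*(k - 3)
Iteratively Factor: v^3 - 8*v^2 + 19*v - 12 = (v - 1)*(v^2 - 7*v + 12) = (v - 3)*(v - 1)*(v - 4)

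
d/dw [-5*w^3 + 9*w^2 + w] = -15*w^2 + 18*w + 1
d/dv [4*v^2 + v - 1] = 8*v + 1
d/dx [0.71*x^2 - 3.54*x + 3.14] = 1.42*x - 3.54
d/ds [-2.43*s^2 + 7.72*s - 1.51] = 7.72 - 4.86*s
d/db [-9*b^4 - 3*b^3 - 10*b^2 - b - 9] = -36*b^3 - 9*b^2 - 20*b - 1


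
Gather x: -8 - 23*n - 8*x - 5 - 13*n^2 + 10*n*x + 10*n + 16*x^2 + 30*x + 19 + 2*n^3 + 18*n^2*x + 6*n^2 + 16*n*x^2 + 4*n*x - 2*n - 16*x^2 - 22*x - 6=2*n^3 - 7*n^2 + 16*n*x^2 - 15*n + x*(18*n^2 + 14*n)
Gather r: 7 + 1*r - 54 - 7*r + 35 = -6*r - 12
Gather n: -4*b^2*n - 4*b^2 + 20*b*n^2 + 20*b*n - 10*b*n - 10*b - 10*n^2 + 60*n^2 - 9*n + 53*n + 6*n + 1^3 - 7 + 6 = -4*b^2 - 10*b + n^2*(20*b + 50) + n*(-4*b^2 + 10*b + 50)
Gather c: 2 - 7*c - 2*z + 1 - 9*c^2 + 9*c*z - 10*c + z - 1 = -9*c^2 + c*(9*z - 17) - z + 2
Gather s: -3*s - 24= -3*s - 24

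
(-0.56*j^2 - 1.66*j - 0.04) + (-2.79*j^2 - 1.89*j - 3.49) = -3.35*j^2 - 3.55*j - 3.53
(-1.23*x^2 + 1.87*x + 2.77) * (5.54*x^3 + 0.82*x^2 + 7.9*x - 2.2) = -6.8142*x^5 + 9.3512*x^4 + 7.1622*x^3 + 19.7504*x^2 + 17.769*x - 6.094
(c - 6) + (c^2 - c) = c^2 - 6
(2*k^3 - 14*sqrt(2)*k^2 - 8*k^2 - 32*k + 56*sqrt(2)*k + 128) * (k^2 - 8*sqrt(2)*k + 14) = 2*k^5 - 30*sqrt(2)*k^4 - 8*k^4 + 120*sqrt(2)*k^3 + 220*k^3 - 880*k^2 + 60*sqrt(2)*k^2 - 448*k - 240*sqrt(2)*k + 1792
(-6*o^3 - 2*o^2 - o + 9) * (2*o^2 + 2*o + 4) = -12*o^5 - 16*o^4 - 30*o^3 + 8*o^2 + 14*o + 36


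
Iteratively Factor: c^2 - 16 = (c + 4)*(c - 4)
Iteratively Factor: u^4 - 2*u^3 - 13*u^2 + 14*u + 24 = (u - 2)*(u^3 - 13*u - 12) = (u - 2)*(u + 3)*(u^2 - 3*u - 4) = (u - 4)*(u - 2)*(u + 3)*(u + 1)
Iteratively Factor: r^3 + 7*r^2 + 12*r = (r + 3)*(r^2 + 4*r) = r*(r + 3)*(r + 4)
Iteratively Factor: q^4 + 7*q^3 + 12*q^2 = (q)*(q^3 + 7*q^2 + 12*q) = q*(q + 3)*(q^2 + 4*q) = q^2*(q + 3)*(q + 4)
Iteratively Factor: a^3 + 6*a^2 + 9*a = (a + 3)*(a^2 + 3*a) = a*(a + 3)*(a + 3)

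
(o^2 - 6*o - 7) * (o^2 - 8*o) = o^4 - 14*o^3 + 41*o^2 + 56*o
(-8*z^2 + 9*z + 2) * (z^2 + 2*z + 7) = -8*z^4 - 7*z^3 - 36*z^2 + 67*z + 14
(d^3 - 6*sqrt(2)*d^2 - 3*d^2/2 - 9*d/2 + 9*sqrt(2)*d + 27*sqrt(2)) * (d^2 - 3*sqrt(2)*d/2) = d^5 - 15*sqrt(2)*d^4/2 - 3*d^4/2 + 27*d^3/2 + 45*sqrt(2)*d^3/4 - 27*d^2 + 135*sqrt(2)*d^2/4 - 81*d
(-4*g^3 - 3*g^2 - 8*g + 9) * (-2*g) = 8*g^4 + 6*g^3 + 16*g^2 - 18*g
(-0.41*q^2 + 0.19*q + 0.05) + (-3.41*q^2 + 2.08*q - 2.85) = -3.82*q^2 + 2.27*q - 2.8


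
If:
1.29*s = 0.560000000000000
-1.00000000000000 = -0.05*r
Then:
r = 20.00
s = 0.43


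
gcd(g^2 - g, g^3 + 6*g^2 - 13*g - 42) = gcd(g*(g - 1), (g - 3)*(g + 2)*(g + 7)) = 1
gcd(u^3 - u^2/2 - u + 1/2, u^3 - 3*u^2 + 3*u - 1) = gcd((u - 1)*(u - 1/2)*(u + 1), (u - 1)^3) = u - 1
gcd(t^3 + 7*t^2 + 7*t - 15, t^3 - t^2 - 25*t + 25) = t^2 + 4*t - 5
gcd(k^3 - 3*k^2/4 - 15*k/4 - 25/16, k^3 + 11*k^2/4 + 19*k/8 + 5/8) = k^2 + 7*k/4 + 5/8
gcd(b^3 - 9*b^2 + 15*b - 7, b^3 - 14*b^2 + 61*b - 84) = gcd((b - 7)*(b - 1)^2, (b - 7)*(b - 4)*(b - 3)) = b - 7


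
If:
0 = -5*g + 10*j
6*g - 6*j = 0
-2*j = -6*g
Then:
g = 0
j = 0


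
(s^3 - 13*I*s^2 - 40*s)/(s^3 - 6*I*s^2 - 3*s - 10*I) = s*(s - 8*I)/(s^2 - I*s + 2)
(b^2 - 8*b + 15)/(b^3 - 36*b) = (b^2 - 8*b + 15)/(b*(b^2 - 36))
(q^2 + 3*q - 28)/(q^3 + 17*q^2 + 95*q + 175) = (q - 4)/(q^2 + 10*q + 25)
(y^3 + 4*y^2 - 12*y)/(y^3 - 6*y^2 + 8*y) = (y + 6)/(y - 4)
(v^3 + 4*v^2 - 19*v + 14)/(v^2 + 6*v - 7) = v - 2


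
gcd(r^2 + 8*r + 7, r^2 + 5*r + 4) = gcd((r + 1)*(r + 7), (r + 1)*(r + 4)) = r + 1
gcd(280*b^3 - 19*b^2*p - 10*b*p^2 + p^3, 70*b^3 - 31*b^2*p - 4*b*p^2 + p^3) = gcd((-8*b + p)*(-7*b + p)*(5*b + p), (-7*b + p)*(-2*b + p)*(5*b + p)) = -35*b^2 - 2*b*p + p^2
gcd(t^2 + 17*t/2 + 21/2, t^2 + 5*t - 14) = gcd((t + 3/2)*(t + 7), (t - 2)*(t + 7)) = t + 7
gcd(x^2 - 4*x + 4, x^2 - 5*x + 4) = 1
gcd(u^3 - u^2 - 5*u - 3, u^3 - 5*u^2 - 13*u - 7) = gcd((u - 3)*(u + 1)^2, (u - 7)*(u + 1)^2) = u^2 + 2*u + 1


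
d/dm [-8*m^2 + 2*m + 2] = 2 - 16*m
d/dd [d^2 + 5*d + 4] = 2*d + 5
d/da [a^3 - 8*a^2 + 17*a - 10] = 3*a^2 - 16*a + 17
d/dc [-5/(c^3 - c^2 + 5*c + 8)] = 5*(3*c^2 - 2*c + 5)/(c^3 - c^2 + 5*c + 8)^2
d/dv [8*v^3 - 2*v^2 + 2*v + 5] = 24*v^2 - 4*v + 2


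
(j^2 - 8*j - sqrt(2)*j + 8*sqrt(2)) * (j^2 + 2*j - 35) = j^4 - 6*j^3 - sqrt(2)*j^3 - 51*j^2 + 6*sqrt(2)*j^2 + 51*sqrt(2)*j + 280*j - 280*sqrt(2)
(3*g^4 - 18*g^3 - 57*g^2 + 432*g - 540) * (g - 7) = 3*g^5 - 39*g^4 + 69*g^3 + 831*g^2 - 3564*g + 3780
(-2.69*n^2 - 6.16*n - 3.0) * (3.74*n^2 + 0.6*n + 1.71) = -10.0606*n^4 - 24.6524*n^3 - 19.5159*n^2 - 12.3336*n - 5.13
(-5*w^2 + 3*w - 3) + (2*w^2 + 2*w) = -3*w^2 + 5*w - 3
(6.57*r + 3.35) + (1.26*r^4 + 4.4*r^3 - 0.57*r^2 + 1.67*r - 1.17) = 1.26*r^4 + 4.4*r^3 - 0.57*r^2 + 8.24*r + 2.18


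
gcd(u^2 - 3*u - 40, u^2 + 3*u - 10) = u + 5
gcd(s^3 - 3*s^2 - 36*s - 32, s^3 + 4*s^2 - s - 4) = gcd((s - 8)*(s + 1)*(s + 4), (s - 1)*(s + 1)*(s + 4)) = s^2 + 5*s + 4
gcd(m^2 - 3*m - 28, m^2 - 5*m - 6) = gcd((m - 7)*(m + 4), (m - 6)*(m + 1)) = 1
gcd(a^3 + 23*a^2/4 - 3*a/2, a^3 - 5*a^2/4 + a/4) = a^2 - a/4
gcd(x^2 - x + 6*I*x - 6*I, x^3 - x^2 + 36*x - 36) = x^2 + x*(-1 + 6*I) - 6*I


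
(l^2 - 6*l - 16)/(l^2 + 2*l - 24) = (l^2 - 6*l - 16)/(l^2 + 2*l - 24)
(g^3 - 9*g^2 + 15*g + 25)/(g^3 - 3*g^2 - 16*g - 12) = (g^2 - 10*g + 25)/(g^2 - 4*g - 12)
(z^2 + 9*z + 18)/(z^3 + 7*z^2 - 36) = 1/(z - 2)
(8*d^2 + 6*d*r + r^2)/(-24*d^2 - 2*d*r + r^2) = (2*d + r)/(-6*d + r)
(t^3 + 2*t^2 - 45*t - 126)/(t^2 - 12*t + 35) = (t^2 + 9*t + 18)/(t - 5)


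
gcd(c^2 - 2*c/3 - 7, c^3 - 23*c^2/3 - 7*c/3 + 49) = c^2 - 2*c/3 - 7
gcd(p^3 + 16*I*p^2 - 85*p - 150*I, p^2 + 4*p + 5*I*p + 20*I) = p + 5*I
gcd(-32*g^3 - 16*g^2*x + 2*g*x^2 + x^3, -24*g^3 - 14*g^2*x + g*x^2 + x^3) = -8*g^2 - 2*g*x + x^2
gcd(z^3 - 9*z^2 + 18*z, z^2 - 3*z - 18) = z - 6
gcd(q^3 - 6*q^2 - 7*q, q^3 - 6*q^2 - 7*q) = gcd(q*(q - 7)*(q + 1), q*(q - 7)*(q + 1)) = q^3 - 6*q^2 - 7*q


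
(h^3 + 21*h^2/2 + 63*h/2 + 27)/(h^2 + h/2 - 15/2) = (2*h^2 + 15*h + 18)/(2*h - 5)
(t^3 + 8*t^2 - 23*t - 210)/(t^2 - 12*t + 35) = (t^2 + 13*t + 42)/(t - 7)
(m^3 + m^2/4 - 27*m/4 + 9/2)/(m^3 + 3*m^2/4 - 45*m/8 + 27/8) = 2*(m - 2)/(2*m - 3)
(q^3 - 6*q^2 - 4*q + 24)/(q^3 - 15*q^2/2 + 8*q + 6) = 2*(q + 2)/(2*q + 1)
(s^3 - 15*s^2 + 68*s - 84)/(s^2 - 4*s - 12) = (s^2 - 9*s + 14)/(s + 2)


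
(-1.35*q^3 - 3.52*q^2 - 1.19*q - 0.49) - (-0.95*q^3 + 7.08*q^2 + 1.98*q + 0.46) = -0.4*q^3 - 10.6*q^2 - 3.17*q - 0.95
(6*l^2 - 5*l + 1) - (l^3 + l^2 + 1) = -l^3 + 5*l^2 - 5*l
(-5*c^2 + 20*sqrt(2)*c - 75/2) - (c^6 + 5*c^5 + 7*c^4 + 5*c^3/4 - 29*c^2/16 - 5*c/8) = -c^6 - 5*c^5 - 7*c^4 - 5*c^3/4 - 51*c^2/16 + 5*c/8 + 20*sqrt(2)*c - 75/2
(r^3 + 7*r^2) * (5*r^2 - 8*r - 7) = 5*r^5 + 27*r^4 - 63*r^3 - 49*r^2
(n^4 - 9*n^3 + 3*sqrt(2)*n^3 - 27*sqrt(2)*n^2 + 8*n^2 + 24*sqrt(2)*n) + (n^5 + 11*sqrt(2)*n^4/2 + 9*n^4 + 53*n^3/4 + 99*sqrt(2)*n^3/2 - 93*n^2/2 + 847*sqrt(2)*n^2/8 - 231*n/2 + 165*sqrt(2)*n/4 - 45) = n^5 + 11*sqrt(2)*n^4/2 + 10*n^4 + 17*n^3/4 + 105*sqrt(2)*n^3/2 - 77*n^2/2 + 631*sqrt(2)*n^2/8 - 231*n/2 + 261*sqrt(2)*n/4 - 45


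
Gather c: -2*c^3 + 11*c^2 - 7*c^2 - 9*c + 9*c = -2*c^3 + 4*c^2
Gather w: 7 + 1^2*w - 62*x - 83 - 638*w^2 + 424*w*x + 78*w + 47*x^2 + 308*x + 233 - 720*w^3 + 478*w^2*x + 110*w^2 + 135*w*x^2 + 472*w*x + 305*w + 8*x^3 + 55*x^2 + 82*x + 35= -720*w^3 + w^2*(478*x - 528) + w*(135*x^2 + 896*x + 384) + 8*x^3 + 102*x^2 + 328*x + 192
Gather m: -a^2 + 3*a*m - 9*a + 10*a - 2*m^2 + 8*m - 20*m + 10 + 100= -a^2 + a - 2*m^2 + m*(3*a - 12) + 110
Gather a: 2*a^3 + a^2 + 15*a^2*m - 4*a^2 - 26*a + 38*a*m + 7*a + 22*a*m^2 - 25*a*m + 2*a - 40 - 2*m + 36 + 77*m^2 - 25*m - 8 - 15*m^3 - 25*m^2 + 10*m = 2*a^3 + a^2*(15*m - 3) + a*(22*m^2 + 13*m - 17) - 15*m^3 + 52*m^2 - 17*m - 12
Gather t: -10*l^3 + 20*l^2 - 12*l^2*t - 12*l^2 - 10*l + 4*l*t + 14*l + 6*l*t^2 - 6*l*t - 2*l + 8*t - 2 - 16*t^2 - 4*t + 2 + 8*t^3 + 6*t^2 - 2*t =-10*l^3 + 8*l^2 + 2*l + 8*t^3 + t^2*(6*l - 10) + t*(-12*l^2 - 2*l + 2)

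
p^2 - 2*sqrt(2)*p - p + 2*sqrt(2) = (p - 1)*(p - 2*sqrt(2))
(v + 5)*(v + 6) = v^2 + 11*v + 30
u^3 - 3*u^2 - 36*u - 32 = (u - 8)*(u + 1)*(u + 4)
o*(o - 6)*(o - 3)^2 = o^4 - 12*o^3 + 45*o^2 - 54*o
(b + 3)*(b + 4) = b^2 + 7*b + 12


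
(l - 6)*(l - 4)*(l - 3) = l^3 - 13*l^2 + 54*l - 72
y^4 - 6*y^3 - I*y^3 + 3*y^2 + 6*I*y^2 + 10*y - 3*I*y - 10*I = (y - 5)*(y - 2)*(y + 1)*(y - I)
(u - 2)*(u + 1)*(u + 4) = u^3 + 3*u^2 - 6*u - 8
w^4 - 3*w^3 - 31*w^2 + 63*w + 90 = (w - 6)*(w - 3)*(w + 1)*(w + 5)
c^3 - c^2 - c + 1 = (c - 1)^2*(c + 1)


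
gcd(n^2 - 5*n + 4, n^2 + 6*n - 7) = n - 1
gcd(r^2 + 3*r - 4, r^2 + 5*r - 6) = r - 1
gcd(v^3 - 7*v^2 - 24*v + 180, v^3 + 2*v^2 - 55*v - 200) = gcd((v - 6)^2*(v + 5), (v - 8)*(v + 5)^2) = v + 5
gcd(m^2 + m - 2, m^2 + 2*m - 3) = m - 1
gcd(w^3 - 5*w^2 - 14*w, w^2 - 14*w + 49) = w - 7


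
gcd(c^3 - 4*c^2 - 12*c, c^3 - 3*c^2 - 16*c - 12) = c^2 - 4*c - 12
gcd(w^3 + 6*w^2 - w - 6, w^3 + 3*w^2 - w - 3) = w^2 - 1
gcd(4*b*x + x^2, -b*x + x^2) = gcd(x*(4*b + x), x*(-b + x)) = x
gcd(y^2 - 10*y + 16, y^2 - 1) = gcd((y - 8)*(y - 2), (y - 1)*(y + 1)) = 1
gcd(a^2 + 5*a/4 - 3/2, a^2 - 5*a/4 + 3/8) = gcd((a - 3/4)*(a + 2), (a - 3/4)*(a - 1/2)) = a - 3/4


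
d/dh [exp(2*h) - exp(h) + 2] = (2*exp(h) - 1)*exp(h)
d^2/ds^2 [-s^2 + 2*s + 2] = -2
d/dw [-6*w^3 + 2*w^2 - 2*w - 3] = -18*w^2 + 4*w - 2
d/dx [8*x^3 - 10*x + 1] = 24*x^2 - 10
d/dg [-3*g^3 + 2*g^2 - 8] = g*(4 - 9*g)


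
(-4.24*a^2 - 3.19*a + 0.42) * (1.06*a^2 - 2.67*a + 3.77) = -4.4944*a^4 + 7.9394*a^3 - 7.0223*a^2 - 13.1477*a + 1.5834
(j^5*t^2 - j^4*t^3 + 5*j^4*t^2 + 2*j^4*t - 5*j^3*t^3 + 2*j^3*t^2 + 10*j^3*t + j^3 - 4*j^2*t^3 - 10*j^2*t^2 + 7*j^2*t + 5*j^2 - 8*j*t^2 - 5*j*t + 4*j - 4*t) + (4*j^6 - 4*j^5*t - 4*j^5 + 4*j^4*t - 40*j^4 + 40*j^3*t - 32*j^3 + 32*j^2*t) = 4*j^6 + j^5*t^2 - 4*j^5*t - 4*j^5 - j^4*t^3 + 5*j^4*t^2 + 6*j^4*t - 40*j^4 - 5*j^3*t^3 + 2*j^3*t^2 + 50*j^3*t - 31*j^3 - 4*j^2*t^3 - 10*j^2*t^2 + 39*j^2*t + 5*j^2 - 8*j*t^2 - 5*j*t + 4*j - 4*t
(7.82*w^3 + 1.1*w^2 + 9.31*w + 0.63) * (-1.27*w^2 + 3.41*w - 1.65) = -9.9314*w^5 + 25.2692*w^4 - 20.9757*w^3 + 29.132*w^2 - 13.2132*w - 1.0395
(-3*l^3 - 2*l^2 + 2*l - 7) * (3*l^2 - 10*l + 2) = -9*l^5 + 24*l^4 + 20*l^3 - 45*l^2 + 74*l - 14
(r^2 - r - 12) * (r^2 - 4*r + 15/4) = r^4 - 5*r^3 - 17*r^2/4 + 177*r/4 - 45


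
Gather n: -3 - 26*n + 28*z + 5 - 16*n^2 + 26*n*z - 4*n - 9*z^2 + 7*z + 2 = -16*n^2 + n*(26*z - 30) - 9*z^2 + 35*z + 4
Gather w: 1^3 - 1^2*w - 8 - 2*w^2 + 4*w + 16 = -2*w^2 + 3*w + 9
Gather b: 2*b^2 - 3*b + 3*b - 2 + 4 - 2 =2*b^2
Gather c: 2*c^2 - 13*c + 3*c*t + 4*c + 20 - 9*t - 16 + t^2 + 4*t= 2*c^2 + c*(3*t - 9) + t^2 - 5*t + 4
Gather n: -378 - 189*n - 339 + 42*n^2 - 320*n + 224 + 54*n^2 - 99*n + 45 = 96*n^2 - 608*n - 448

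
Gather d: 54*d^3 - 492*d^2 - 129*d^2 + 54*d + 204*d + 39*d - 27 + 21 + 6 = 54*d^3 - 621*d^2 + 297*d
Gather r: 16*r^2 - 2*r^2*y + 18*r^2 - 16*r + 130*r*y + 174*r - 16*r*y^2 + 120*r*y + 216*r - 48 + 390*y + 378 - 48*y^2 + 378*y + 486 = r^2*(34 - 2*y) + r*(-16*y^2 + 250*y + 374) - 48*y^2 + 768*y + 816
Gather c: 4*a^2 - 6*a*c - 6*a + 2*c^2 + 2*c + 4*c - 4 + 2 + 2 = 4*a^2 - 6*a + 2*c^2 + c*(6 - 6*a)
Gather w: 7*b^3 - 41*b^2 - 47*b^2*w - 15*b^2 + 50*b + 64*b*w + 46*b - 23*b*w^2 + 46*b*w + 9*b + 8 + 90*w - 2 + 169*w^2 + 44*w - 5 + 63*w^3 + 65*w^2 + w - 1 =7*b^3 - 56*b^2 + 105*b + 63*w^3 + w^2*(234 - 23*b) + w*(-47*b^2 + 110*b + 135)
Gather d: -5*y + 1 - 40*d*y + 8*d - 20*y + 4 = d*(8 - 40*y) - 25*y + 5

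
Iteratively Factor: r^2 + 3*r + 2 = (r + 2)*(r + 1)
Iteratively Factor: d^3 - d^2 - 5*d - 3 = (d + 1)*(d^2 - 2*d - 3) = (d + 1)^2*(d - 3)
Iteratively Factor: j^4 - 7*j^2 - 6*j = (j - 3)*(j^3 + 3*j^2 + 2*j) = (j - 3)*(j + 2)*(j^2 + j) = j*(j - 3)*(j + 2)*(j + 1)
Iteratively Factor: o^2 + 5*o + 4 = (o + 4)*(o + 1)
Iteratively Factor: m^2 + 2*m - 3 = (m + 3)*(m - 1)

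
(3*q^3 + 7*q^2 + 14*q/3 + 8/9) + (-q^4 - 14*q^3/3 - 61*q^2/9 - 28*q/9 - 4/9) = -q^4 - 5*q^3/3 + 2*q^2/9 + 14*q/9 + 4/9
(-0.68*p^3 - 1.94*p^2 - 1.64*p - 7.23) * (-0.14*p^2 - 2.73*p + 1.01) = 0.0952*p^5 + 2.128*p^4 + 4.839*p^3 + 3.53*p^2 + 18.0815*p - 7.3023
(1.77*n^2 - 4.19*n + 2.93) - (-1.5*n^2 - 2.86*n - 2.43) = 3.27*n^2 - 1.33*n + 5.36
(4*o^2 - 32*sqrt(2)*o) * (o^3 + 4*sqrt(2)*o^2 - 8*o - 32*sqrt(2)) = 4*o^5 - 16*sqrt(2)*o^4 - 288*o^3 + 128*sqrt(2)*o^2 + 2048*o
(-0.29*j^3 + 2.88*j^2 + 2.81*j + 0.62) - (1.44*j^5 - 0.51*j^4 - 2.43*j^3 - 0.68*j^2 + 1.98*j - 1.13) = -1.44*j^5 + 0.51*j^4 + 2.14*j^3 + 3.56*j^2 + 0.83*j + 1.75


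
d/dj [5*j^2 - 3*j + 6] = 10*j - 3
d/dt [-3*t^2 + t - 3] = 1 - 6*t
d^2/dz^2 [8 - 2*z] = 0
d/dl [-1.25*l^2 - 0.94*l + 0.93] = -2.5*l - 0.94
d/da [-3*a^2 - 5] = -6*a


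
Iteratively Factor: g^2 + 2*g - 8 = (g + 4)*(g - 2)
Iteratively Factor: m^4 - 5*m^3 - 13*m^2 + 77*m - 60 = (m - 5)*(m^3 - 13*m + 12) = (m - 5)*(m + 4)*(m^2 - 4*m + 3) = (m - 5)*(m - 1)*(m + 4)*(m - 3)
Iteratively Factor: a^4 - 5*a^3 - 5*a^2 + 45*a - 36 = (a - 4)*(a^3 - a^2 - 9*a + 9) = (a - 4)*(a - 1)*(a^2 - 9) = (a - 4)*(a - 1)*(a + 3)*(a - 3)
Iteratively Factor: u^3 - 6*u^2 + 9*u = (u - 3)*(u^2 - 3*u) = u*(u - 3)*(u - 3)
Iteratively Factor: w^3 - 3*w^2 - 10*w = (w + 2)*(w^2 - 5*w) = w*(w + 2)*(w - 5)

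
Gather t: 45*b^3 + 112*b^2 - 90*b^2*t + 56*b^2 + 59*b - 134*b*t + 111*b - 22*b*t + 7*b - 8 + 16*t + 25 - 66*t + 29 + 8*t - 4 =45*b^3 + 168*b^2 + 177*b + t*(-90*b^2 - 156*b - 42) + 42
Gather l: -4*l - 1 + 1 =-4*l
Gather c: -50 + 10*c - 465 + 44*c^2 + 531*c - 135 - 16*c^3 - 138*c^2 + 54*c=-16*c^3 - 94*c^2 + 595*c - 650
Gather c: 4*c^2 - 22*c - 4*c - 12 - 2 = 4*c^2 - 26*c - 14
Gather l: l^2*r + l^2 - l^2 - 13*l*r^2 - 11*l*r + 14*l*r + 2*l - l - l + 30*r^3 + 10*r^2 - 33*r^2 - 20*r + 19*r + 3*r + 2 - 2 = l^2*r + l*(-13*r^2 + 3*r) + 30*r^3 - 23*r^2 + 2*r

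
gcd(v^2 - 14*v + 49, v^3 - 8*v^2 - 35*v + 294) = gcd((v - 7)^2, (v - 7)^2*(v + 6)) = v^2 - 14*v + 49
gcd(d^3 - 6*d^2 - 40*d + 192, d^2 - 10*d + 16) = d - 8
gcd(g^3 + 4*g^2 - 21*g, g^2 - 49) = g + 7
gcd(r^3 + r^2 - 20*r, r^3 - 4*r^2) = r^2 - 4*r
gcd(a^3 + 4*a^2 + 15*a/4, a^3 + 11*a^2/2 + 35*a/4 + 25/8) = a + 5/2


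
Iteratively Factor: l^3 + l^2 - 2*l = (l - 1)*(l^2 + 2*l) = (l - 1)*(l + 2)*(l)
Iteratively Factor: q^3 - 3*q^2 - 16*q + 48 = (q + 4)*(q^2 - 7*q + 12) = (q - 3)*(q + 4)*(q - 4)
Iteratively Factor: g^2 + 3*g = (g)*(g + 3)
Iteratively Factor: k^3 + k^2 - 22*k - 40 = (k - 5)*(k^2 + 6*k + 8) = (k - 5)*(k + 2)*(k + 4)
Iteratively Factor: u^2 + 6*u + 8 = (u + 4)*(u + 2)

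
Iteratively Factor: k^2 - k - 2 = (k - 2)*(k + 1)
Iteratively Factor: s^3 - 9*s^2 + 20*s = (s - 4)*(s^2 - 5*s) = (s - 5)*(s - 4)*(s)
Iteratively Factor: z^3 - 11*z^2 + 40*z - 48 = (z - 4)*(z^2 - 7*z + 12) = (z - 4)*(z - 3)*(z - 4)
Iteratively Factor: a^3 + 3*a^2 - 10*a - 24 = (a + 2)*(a^2 + a - 12) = (a - 3)*(a + 2)*(a + 4)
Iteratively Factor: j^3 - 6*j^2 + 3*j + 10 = (j - 5)*(j^2 - j - 2) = (j - 5)*(j + 1)*(j - 2)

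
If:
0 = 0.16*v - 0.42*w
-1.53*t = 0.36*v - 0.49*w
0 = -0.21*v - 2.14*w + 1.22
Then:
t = -0.13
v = 1.19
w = 0.45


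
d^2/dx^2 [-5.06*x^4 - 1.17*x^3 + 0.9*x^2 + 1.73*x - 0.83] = -60.72*x^2 - 7.02*x + 1.8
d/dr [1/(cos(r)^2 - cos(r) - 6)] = (2*cos(r) - 1)*sin(r)/(sin(r)^2 + cos(r) + 5)^2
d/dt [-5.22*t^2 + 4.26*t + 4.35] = 4.26 - 10.44*t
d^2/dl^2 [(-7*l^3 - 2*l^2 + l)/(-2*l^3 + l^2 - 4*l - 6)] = 2*(22*l^6 - 180*l^5 - 546*l^4 + l^3 + 612*l^2 + 738*l + 96)/(8*l^9 - 12*l^8 + 54*l^7 + 23*l^6 + 36*l^5 + 258*l^4 + 136*l^3 + 180*l^2 + 432*l + 216)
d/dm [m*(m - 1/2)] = 2*m - 1/2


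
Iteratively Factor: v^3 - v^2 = (v)*(v^2 - v) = v^2*(v - 1)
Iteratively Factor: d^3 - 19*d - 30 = (d + 2)*(d^2 - 2*d - 15) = (d + 2)*(d + 3)*(d - 5)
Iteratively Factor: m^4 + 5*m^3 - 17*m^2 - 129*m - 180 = (m - 5)*(m^3 + 10*m^2 + 33*m + 36) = (m - 5)*(m + 4)*(m^2 + 6*m + 9) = (m - 5)*(m + 3)*(m + 4)*(m + 3)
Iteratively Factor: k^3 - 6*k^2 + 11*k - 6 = (k - 2)*(k^2 - 4*k + 3) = (k - 2)*(k - 1)*(k - 3)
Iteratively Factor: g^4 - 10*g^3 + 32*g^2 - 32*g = (g)*(g^3 - 10*g^2 + 32*g - 32) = g*(g - 4)*(g^2 - 6*g + 8) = g*(g - 4)*(g - 2)*(g - 4)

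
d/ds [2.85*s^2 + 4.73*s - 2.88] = 5.7*s + 4.73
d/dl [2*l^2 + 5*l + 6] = 4*l + 5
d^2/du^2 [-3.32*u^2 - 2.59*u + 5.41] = -6.64000000000000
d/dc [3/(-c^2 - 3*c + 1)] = 3*(2*c + 3)/(c^2 + 3*c - 1)^2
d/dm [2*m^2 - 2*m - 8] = 4*m - 2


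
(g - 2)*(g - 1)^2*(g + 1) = g^4 - 3*g^3 + g^2 + 3*g - 2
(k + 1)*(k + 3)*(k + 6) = k^3 + 10*k^2 + 27*k + 18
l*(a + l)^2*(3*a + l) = 3*a^3*l + 7*a^2*l^2 + 5*a*l^3 + l^4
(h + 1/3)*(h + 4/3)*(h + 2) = h^3 + 11*h^2/3 + 34*h/9 + 8/9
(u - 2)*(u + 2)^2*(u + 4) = u^4 + 6*u^3 + 4*u^2 - 24*u - 32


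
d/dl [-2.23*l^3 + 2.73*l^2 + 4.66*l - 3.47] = -6.69*l^2 + 5.46*l + 4.66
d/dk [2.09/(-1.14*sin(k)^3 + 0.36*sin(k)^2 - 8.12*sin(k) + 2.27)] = (7.1478*sin(k)^2 - 1.5048*sin(k) + 16.9708)*cos(k)/(1.14*sin(k)^3 - 0.36*sin(k)^2 + 8.12*sin(k) - 2.27)^2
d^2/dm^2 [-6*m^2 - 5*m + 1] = -12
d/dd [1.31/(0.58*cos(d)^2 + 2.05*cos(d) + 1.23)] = (1.5196*cos(d) + 2.6855)*sin(d)/(0.58*cos(d)^2 + 2.05*cos(d) + 1.23)^2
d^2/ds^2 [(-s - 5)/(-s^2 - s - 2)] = 2*(-3*(s + 2)*(s^2 + s + 2) + (s + 5)*(2*s + 1)^2)/(s^2 + s + 2)^3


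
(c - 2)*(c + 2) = c^2 - 4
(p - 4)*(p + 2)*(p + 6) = p^3 + 4*p^2 - 20*p - 48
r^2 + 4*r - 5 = (r - 1)*(r + 5)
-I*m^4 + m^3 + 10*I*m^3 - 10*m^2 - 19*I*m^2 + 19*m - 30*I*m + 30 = (m - 6)*(m - 5)*(m + I)*(-I*m - I)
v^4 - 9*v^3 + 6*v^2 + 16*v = v*(v - 8)*(v - 2)*(v + 1)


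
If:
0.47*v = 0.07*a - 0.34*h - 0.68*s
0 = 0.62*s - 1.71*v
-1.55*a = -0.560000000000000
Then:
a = 0.36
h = 0.0743833017077799 - 6.89848197343454*v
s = 2.75806451612903*v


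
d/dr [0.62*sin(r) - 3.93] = 0.62*cos(r)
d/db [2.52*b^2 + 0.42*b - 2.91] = 5.04*b + 0.42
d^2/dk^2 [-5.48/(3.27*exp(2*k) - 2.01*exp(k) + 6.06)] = (-5.48*(6.54*exp(k) - 2.01)*(13.08*exp(k) - 4.02)*exp(k) + (71.6784*exp(k) - 11.0148)*(3.27*exp(2*k) - 2.01*exp(k) + 6.06))*exp(k)/(3.27*exp(2*k) - 2.01*exp(k) + 6.06)^3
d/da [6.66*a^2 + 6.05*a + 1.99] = 13.32*a + 6.05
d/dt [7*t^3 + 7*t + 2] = 21*t^2 + 7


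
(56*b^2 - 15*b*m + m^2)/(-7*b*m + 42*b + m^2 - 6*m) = (-8*b + m)/(m - 6)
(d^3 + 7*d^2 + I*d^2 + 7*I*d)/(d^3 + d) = (d + 7)/(d - I)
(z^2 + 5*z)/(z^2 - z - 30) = z/(z - 6)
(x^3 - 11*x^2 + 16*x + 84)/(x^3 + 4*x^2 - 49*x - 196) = (x^2 - 4*x - 12)/(x^2 + 11*x + 28)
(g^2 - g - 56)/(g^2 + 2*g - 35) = (g - 8)/(g - 5)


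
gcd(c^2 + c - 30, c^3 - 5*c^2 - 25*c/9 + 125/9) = c - 5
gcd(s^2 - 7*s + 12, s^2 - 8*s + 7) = 1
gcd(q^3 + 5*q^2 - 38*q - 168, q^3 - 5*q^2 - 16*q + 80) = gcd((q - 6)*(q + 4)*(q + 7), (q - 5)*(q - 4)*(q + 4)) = q + 4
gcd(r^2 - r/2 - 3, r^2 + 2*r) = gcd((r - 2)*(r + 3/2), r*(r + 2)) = 1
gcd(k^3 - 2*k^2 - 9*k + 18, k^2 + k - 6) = k^2 + k - 6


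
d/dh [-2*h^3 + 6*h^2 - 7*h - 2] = -6*h^2 + 12*h - 7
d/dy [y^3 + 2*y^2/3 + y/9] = 3*y^2 + 4*y/3 + 1/9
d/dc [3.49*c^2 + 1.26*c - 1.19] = 6.98*c + 1.26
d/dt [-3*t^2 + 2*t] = 2 - 6*t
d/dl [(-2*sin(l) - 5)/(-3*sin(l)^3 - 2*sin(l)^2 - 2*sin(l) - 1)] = -(12*sin(l)^3 + 49*sin(l)^2 + 20*sin(l) + 8)*cos(l)/(3*sin(l)^3 + 2*sin(l)^2 + 2*sin(l) + 1)^2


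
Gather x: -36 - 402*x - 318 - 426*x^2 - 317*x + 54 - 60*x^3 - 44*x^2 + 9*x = -60*x^3 - 470*x^2 - 710*x - 300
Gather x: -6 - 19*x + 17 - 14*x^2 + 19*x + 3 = 14 - 14*x^2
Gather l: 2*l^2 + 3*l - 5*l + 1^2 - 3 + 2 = 2*l^2 - 2*l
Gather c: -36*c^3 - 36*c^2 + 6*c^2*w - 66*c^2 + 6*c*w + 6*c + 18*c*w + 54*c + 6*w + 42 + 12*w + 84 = -36*c^3 + c^2*(6*w - 102) + c*(24*w + 60) + 18*w + 126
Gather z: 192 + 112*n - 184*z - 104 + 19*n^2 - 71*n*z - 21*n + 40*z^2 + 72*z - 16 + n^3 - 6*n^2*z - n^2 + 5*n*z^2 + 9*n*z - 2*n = n^3 + 18*n^2 + 89*n + z^2*(5*n + 40) + z*(-6*n^2 - 62*n - 112) + 72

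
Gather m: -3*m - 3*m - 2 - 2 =-6*m - 4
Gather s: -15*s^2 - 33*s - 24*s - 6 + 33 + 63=-15*s^2 - 57*s + 90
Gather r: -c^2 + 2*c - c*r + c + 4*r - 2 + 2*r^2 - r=-c^2 + 3*c + 2*r^2 + r*(3 - c) - 2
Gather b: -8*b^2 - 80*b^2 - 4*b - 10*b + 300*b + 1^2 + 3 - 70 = -88*b^2 + 286*b - 66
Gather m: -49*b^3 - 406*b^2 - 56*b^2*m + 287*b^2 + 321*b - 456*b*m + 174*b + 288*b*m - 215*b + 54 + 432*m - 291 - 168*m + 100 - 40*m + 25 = -49*b^3 - 119*b^2 + 280*b + m*(-56*b^2 - 168*b + 224) - 112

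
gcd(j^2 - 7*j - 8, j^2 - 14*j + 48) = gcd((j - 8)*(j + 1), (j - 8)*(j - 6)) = j - 8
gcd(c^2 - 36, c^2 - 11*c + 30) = c - 6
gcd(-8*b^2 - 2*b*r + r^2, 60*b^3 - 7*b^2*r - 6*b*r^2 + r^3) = -4*b + r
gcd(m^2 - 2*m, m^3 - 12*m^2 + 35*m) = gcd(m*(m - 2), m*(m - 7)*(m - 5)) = m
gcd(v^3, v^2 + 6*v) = v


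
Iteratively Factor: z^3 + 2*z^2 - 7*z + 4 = (z + 4)*(z^2 - 2*z + 1) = (z - 1)*(z + 4)*(z - 1)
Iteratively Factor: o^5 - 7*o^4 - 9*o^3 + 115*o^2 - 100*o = (o)*(o^4 - 7*o^3 - 9*o^2 + 115*o - 100) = o*(o - 5)*(o^3 - 2*o^2 - 19*o + 20) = o*(o - 5)*(o - 1)*(o^2 - o - 20) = o*(o - 5)*(o - 1)*(o + 4)*(o - 5)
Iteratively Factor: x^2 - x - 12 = (x + 3)*(x - 4)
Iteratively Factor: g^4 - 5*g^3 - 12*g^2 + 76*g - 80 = (g + 4)*(g^3 - 9*g^2 + 24*g - 20) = (g - 2)*(g + 4)*(g^2 - 7*g + 10) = (g - 5)*(g - 2)*(g + 4)*(g - 2)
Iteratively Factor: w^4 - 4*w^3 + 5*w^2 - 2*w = (w)*(w^3 - 4*w^2 + 5*w - 2) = w*(w - 1)*(w^2 - 3*w + 2) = w*(w - 1)^2*(w - 2)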